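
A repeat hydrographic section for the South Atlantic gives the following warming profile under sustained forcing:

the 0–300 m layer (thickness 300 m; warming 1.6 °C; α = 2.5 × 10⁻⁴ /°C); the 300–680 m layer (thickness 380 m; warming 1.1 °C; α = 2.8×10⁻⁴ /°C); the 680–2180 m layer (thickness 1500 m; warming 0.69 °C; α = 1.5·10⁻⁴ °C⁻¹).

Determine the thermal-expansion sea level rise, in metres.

0–300 m: 1.6 × 300 × 2.5×10⁻⁴ = 0.12000 m
2.8×10⁻⁴ × 1.1 × 380 = 0.11704 m
1500 × 1.5×10⁻⁴ × 0.69 = 0.15525 m
Δh = 0.12000 + 0.11704 + 0.15525 = 0.39229 m

about 0.392 m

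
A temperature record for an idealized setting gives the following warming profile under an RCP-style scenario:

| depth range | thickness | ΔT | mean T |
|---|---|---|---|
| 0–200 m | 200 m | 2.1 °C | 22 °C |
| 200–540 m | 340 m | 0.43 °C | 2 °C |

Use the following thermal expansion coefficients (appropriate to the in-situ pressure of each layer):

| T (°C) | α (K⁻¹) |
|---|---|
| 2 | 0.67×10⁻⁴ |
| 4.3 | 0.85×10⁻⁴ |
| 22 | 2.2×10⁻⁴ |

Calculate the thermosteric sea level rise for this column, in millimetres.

Layer 1 at 22 °C → α = 2.2×10⁻⁴ K⁻¹
Layer 2 at 2 °C → α = 0.67×10⁻⁴ K⁻¹
2.1 × 200 × 2.2×10⁻⁴ = 0.09240 m
Layer 2: 0.43 × 0.67×10⁻⁴ × 340 = 0.0097954 m
Δh = 0.09240 + 0.0097954 = 0.1021954 m ≈ 100 mm

100 mm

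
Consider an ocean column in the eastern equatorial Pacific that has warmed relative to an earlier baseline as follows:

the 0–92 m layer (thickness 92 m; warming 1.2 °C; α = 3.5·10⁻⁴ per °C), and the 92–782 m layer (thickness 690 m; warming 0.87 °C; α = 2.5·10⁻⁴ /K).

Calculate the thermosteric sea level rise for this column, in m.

about 0.19 m

Layer 1: 1.2 × 92 × 3.5×10⁻⁴ = 0.03864 m
Layer 2: 0.87 × 2.5×10⁻⁴ × 690 = 0.150075 m
Δh = 0.03864 + 0.150075 = 0.188715 m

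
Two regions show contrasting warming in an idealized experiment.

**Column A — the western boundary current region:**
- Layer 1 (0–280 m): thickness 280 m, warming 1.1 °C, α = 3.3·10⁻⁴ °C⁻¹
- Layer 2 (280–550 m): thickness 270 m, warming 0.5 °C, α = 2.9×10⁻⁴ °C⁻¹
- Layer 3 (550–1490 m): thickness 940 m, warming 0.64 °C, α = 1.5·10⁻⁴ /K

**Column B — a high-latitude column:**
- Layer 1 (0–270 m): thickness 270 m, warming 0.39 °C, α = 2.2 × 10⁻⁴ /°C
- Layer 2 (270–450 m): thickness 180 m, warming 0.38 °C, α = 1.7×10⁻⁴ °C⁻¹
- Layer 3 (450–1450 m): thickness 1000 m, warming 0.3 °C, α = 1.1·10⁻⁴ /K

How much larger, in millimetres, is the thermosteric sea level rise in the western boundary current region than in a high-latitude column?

Δh_A − Δh_B ≈ 163 mm

A 0–280 m: 280 × 3.3×10⁻⁴ × 1.1 = 0.10164 m
A 270 × 2.9×10⁻⁴ × 0.5 = 0.03915 m
A 550–1490 m: 0.64 × 940 × 1.5×10⁻⁴ = 0.09024 m
A total: 0.23103 m
B Layer 1: 2.2×10⁻⁴ × 0.39 × 270 = 0.023166 m
B 270–450 m: 180 × 1.7×10⁻⁴ × 0.38 = 0.011628 m
B Layer 3: 1.1×10⁻⁴ × 0.3 × 1000 = 0.03300 m
B total: 0.067794 m
Difference: 0.23103 − 0.067794 = 0.163236 m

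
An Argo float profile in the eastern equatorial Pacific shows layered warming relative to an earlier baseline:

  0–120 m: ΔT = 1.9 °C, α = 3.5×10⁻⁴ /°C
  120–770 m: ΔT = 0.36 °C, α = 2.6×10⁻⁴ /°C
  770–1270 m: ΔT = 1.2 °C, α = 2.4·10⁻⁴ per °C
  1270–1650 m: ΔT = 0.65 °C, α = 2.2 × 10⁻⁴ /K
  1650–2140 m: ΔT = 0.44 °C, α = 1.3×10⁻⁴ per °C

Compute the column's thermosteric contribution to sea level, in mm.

0–120 m: 1.9 × 3.5×10⁻⁴ × 120 = 0.07980 m
2.6×10⁻⁴ × 650 × 0.36 = 0.06084 m
Layer 3: 1.2 × 2.4×10⁻⁴ × 500 = 0.14400 m
0.65 × 380 × 2.2×10⁻⁴ = 0.05434 m
1650–2140 m: 490 × 1.3×10⁻⁴ × 0.44 = 0.028028 m
Δh = 0.07980 + 0.06084 + 0.14400 + 0.05434 + 0.028028 = 0.367008 m

367 mm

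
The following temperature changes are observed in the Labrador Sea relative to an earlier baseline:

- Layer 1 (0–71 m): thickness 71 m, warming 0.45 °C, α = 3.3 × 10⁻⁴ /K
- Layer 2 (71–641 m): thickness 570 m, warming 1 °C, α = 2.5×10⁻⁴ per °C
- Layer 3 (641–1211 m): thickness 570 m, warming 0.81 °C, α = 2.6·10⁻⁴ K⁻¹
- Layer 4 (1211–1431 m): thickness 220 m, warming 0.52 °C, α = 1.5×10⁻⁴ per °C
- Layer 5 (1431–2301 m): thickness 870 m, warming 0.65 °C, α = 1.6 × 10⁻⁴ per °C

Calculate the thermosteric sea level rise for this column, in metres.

0–71 m: 3.3×10⁻⁴ × 71 × 0.45 = 0.0105435 m
1 × 570 × 2.5×10⁻⁴ = 0.14250 m
641–1211 m: 570 × 2.6×10⁻⁴ × 0.81 = 0.120042 m
Layer 4: 1.5×10⁻⁴ × 0.52 × 220 = 0.01716 m
1431–2301 m: 870 × 1.6×10⁻⁴ × 0.65 = 0.09048 m
Δh = 0.0105435 + 0.14250 + 0.120042 + 0.01716 + 0.09048 = 0.3807255 m

0.381 m of thermosteric rise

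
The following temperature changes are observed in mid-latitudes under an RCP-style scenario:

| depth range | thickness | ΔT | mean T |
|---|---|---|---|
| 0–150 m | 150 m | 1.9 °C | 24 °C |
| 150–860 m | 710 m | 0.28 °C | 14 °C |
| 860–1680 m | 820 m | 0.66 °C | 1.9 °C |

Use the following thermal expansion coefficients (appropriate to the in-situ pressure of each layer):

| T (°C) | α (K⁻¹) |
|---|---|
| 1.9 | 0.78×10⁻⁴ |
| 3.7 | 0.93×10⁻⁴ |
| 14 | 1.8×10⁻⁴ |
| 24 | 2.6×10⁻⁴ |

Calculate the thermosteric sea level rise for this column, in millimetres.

Layer 1 at 24 °C → α = 2.6×10⁻⁴ K⁻¹
Layer 2 at 14 °C → α = 1.8×10⁻⁴ K⁻¹
Layer 3 at 1.9 °C → α = 0.78×10⁻⁴ K⁻¹
1.9 × 150 × 2.6×10⁻⁴ = 0.07410 m
0.28 × 710 × 1.8×10⁻⁴ = 0.035784 m
Layer 3: 0.78×10⁻⁴ × 820 × 0.66 = 0.0422136 m
Δh = 0.07410 + 0.035784 + 0.0422136 = 0.1520976 m

Δh ≈ 150 mm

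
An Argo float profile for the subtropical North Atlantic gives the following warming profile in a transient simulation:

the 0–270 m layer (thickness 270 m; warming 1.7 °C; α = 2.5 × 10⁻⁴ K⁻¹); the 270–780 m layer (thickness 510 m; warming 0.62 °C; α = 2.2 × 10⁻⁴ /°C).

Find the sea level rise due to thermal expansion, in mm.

Δh ≈ 184 mm

0–270 m: 1.7 × 270 × 2.5×10⁻⁴ = 0.11475 m
2.2×10⁻⁴ × 0.62 × 510 = 0.069564 m
Δh = 0.11475 + 0.069564 = 0.184314 m ≈ 184 mm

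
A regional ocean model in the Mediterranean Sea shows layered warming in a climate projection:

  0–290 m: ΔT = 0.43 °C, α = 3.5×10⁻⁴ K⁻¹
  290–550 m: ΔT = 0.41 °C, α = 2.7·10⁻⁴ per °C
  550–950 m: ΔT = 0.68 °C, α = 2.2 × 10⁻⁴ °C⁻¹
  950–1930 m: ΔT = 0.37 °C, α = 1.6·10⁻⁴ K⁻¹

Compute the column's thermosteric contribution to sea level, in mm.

0–290 m: 3.5×10⁻⁴ × 0.43 × 290 = 0.043645 m
0.41 × 260 × 2.7×10⁻⁴ = 0.028782 m
Layer 3: 400 × 2.2×10⁻⁴ × 0.68 = 0.05984 m
950–1930 m: 980 × 0.37 × 1.6×10⁻⁴ = 0.058016 m
Δh = 0.043645 + 0.028782 + 0.05984 + 0.058016 = 0.190283 m

190 mm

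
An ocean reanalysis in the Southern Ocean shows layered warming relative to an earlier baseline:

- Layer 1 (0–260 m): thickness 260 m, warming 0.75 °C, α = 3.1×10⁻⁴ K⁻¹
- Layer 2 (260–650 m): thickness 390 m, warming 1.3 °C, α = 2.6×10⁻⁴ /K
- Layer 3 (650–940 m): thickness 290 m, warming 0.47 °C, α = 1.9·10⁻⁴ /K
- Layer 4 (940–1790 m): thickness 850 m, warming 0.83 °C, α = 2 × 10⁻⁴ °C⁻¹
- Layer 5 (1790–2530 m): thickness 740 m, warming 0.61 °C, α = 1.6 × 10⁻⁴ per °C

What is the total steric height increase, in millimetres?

Layer 1: 3.1×10⁻⁴ × 0.75 × 260 = 0.06045 m
Layer 2: 1.3 × 2.6×10⁻⁴ × 390 = 0.13182 m
Layer 3: 0.47 × 1.9×10⁻⁴ × 290 = 0.025897 m
940–1790 m: 2×10⁻⁴ × 850 × 0.83 = 0.14110 m
0.61 × 1.6×10⁻⁴ × 740 = 0.072224 m
Δh = 0.06045 + 0.13182 + 0.025897 + 0.14110 + 0.072224 = 0.431491 m

about 431 mm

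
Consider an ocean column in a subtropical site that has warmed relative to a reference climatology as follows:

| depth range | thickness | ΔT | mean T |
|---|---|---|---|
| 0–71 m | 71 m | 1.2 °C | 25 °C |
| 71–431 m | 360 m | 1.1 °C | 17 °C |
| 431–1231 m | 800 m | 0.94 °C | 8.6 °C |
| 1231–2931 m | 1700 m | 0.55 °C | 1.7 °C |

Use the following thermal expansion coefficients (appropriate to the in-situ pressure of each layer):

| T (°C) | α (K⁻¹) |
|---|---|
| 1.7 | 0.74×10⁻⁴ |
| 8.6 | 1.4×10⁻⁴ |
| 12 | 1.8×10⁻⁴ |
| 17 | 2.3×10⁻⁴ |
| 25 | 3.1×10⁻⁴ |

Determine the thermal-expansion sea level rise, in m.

0.292 m of thermosteric rise

Layer 1 at 25 °C → α = 3.1×10⁻⁴ K⁻¹
Layer 2 at 17 °C → α = 2.3×10⁻⁴ K⁻¹
Layer 3 at 8.6 °C → α = 1.4×10⁻⁴ K⁻¹
Layer 4 at 1.7 °C → α = 0.74×10⁻⁴ K⁻¹
0–71 m: 1.2 × 3.1×10⁻⁴ × 71 = 0.026412 m
1.1 × 2.3×10⁻⁴ × 360 = 0.09108 m
431–1231 m: 1.4×10⁻⁴ × 0.94 × 800 = 0.10528 m
Layer 4: 0.55 × 0.74×10⁻⁴ × 1700 = 0.06919 m
Δh = 0.026412 + 0.09108 + 0.10528 + 0.06919 = 0.291962 m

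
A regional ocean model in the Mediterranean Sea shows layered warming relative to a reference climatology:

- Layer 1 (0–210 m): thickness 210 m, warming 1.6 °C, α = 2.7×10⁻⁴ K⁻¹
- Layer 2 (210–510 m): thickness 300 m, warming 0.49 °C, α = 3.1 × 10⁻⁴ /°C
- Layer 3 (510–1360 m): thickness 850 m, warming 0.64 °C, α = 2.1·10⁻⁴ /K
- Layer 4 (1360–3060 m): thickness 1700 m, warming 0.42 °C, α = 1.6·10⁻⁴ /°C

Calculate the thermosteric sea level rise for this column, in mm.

365 mm of thermosteric rise

Layer 1: 1.6 × 210 × 2.7×10⁻⁴ = 0.09072 m
3.1×10⁻⁴ × 0.49 × 300 = 0.04557 m
Layer 3: 850 × 2.1×10⁻⁴ × 0.64 = 0.11424 m
Layer 4: 1700 × 1.6×10⁻⁴ × 0.42 = 0.11424 m
Δh = 0.09072 + 0.04557 + 0.11424 + 0.11424 = 0.36477 m ≈ 365 mm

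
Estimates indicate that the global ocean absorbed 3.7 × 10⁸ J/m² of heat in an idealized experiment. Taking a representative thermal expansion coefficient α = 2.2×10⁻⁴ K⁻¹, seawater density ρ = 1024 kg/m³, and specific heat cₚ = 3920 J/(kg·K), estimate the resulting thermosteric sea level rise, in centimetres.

Δh = αQ/(ρcₚ) = 2.2×10⁻⁴ × 3.7×10⁸ / (1024 × 3920) ≈ 0.020279 m

2.0 cm of thermosteric rise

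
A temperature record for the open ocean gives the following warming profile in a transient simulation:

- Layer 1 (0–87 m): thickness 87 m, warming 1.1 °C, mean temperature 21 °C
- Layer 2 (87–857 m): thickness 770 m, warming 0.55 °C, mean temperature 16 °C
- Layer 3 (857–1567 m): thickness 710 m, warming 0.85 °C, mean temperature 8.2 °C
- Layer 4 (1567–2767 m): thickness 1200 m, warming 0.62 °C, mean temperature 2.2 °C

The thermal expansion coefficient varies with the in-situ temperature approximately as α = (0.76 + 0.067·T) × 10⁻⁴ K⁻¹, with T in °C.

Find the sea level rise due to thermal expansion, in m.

Layer 1: α = (0.76 + 0.067×21)×10⁻⁴ = 2.167×10⁻⁴ K⁻¹
Layer 2: α = (0.76 + 0.067×16)×10⁻⁴ = 1.832×10⁻⁴ K⁻¹
Layer 3: α = (0.76 + 0.067×8.2)×10⁻⁴ = 1.3094×10⁻⁴ K⁻¹
Layer 4: α = (0.76 + 0.067×2.2)×10⁻⁴ = 0.9074×10⁻⁴ K⁻¹
0–87 m: 1.1 × 87 × 2.167×10⁻⁴ = 0.02073819 m
0.55 × 770 × 1.832×10⁻⁴ = 0.0775852 m
Layer 3: 1.3094×10⁻⁴ × 710 × 0.85 = 0.07902229 m
Layer 4: 0.9074×10⁻⁴ × 1200 × 0.62 = 0.06751056 m
Δh = 0.02073819 + 0.0775852 + 0.07902229 + 0.06751056 = 0.24485624 m ≈ 0.245 m

Δh ≈ 0.245 m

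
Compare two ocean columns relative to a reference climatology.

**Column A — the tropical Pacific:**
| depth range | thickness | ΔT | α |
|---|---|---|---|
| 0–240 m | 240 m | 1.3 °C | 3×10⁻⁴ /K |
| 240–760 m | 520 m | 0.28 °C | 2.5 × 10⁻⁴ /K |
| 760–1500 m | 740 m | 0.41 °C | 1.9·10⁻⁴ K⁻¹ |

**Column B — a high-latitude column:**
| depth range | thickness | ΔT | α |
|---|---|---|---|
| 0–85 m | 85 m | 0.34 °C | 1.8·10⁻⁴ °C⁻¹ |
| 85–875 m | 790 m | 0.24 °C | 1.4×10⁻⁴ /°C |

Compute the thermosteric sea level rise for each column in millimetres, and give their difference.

A 240 × 1.3 × 3×10⁻⁴ = 0.09360 m
A Layer 2: 520 × 0.28 × 2.5×10⁻⁴ = 0.03640 m
A 760–1500 m: 1.9×10⁻⁴ × 740 × 0.41 = 0.057646 m
A total: 0.187646 m
B 0–85 m: 1.8×10⁻⁴ × 0.34 × 85 = 0.005202 m
B Layer 2: 1.4×10⁻⁴ × 0.24 × 790 = 0.026544 m
B total: 0.031746 m
Difference: 0.187646 − 0.031746 = 0.15590 m

A: 188 mm; B: 31.7 mm; difference 156 mm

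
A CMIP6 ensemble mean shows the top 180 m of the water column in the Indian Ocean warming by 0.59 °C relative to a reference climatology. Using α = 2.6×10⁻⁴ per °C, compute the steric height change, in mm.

about 27.6 mm

Δh = αΔT·H = 2.6×10⁻⁴ × 0.59 × 180 = 0.027612 m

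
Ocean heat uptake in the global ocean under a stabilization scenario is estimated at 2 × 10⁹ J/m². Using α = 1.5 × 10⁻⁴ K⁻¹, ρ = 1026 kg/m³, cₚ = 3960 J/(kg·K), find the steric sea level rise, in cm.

about 7.38 cm

Δh = αQ/(ρcₚ) = 1.5×10⁻⁴ × 2×10⁹ / (1026 × 3960) ≈ 0.073838 m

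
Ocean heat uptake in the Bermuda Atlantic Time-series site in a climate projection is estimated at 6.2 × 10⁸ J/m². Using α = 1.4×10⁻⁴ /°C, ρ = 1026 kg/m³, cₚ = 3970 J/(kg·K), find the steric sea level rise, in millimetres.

21 mm

Δh = αQ/(ρcₚ) = 1.4×10⁻⁴ × 6.2×10⁸ / (1026 × 3970) ≈ 0.02131 m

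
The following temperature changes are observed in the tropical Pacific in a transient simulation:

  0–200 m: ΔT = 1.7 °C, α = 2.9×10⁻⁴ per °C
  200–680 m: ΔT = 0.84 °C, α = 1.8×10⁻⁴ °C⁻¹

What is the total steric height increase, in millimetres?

2.9×10⁻⁴ × 1.7 × 200 = 0.09860 m
480 × 1.8×10⁻⁴ × 0.84 = 0.072576 m
Δh = 0.09860 + 0.072576 = 0.171176 m

171 mm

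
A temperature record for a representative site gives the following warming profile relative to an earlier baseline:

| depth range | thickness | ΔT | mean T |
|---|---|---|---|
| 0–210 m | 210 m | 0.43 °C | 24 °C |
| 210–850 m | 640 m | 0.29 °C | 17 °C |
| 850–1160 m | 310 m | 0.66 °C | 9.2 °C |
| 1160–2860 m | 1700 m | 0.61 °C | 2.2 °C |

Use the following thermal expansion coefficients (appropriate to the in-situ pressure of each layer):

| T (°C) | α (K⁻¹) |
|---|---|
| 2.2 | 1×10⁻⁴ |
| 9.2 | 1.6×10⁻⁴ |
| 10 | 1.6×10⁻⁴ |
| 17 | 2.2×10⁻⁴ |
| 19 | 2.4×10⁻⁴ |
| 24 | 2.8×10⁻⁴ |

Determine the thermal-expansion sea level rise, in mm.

Layer 1 at 24 °C → α = 2.8×10⁻⁴ K⁻¹
Layer 2 at 17 °C → α = 2.2×10⁻⁴ K⁻¹
Layer 3 at 9.2 °C → α = 1.6×10⁻⁴ K⁻¹
Layer 4 at 2.2 °C → α = 1×10⁻⁴ K⁻¹
0–210 m: 210 × 2.8×10⁻⁴ × 0.43 = 0.025284 m
Layer 2: 2.2×10⁻⁴ × 640 × 0.29 = 0.040832 m
310 × 0.66 × 1.6×10⁻⁴ = 0.032736 m
1700 × 0.61 × 1×10⁻⁴ = 0.10370 m
Δh = 0.025284 + 0.040832 + 0.032736 + 0.10370 = 0.202552 m ≈ 203 mm

about 203 mm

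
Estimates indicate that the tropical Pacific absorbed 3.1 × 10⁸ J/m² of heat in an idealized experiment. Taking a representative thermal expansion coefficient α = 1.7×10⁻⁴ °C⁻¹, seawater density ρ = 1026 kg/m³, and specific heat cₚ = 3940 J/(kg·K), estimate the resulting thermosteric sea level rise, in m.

Δh = αQ/(ρcₚ) = 1.7×10⁻⁴ × 3.1×10⁸ / (1026 × 3940) ≈ 0.013037 m

Δh = 0.013 m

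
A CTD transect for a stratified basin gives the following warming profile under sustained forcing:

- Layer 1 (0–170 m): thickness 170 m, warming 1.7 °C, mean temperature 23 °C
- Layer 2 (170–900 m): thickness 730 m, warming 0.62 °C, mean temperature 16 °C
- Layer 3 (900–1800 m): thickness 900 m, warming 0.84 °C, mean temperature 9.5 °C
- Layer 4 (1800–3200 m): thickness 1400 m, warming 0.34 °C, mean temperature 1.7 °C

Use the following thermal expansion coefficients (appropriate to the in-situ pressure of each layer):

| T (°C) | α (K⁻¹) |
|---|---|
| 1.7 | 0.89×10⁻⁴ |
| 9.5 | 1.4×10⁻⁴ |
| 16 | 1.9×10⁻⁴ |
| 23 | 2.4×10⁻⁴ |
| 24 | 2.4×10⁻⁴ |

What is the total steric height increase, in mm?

Layer 1 at 23 °C → α = 2.4×10⁻⁴ K⁻¹
Layer 2 at 16 °C → α = 1.9×10⁻⁴ K⁻¹
Layer 3 at 9.5 °C → α = 1.4×10⁻⁴ K⁻¹
Layer 4 at 1.7 °C → α = 0.89×10⁻⁴ K⁻¹
0–170 m: 170 × 1.7 × 2.4×10⁻⁴ = 0.06936 m
170–900 m: 730 × 1.9×10⁻⁴ × 0.62 = 0.085994 m
1.4×10⁻⁴ × 0.84 × 900 = 0.10584 m
Layer 4: 0.89×10⁻⁴ × 1400 × 0.34 = 0.042364 m
Δh = 0.06936 + 0.085994 + 0.10584 + 0.042364 = 0.303558 m ≈ 300 mm

300 mm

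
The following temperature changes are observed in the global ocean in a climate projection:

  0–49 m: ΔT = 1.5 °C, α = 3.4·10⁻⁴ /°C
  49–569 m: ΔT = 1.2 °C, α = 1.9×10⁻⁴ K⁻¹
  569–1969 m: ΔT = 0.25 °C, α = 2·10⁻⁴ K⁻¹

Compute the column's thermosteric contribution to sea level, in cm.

Layer 1: 49 × 3.4×10⁻⁴ × 1.5 = 0.02499 m
Layer 2: 520 × 1.2 × 1.9×10⁻⁴ = 0.11856 m
569–1969 m: 1400 × 0.25 × 2×10⁻⁴ = 0.07000 m
Δh = 0.02499 + 0.11856 + 0.07000 = 0.21355 m ≈ 21.4 cm

21.4 cm of thermosteric rise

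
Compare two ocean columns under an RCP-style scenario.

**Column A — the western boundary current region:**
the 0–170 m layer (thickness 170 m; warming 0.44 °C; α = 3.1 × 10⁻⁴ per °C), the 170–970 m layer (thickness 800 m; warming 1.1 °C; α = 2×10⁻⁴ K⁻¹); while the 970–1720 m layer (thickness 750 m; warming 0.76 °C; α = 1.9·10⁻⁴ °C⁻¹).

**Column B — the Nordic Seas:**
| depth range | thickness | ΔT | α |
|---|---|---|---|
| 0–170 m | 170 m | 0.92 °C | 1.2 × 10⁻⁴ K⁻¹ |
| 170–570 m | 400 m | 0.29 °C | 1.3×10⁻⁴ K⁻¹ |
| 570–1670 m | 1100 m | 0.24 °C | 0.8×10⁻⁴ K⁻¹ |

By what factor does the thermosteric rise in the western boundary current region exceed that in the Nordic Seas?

5.59

A 0–170 m: 0.44 × 3.1×10⁻⁴ × 170 = 0.023188 m
A 1.1 × 2×10⁻⁴ × 800 = 0.17600 m
A Layer 3: 750 × 0.76 × 1.9×10⁻⁴ = 0.10830 m
A total: 0.307488 m
B 1.2×10⁻⁴ × 0.92 × 170 = 0.018768 m
B Layer 2: 0.29 × 1.3×10⁻⁴ × 400 = 0.01508 m
B 570–1670 m: 1100 × 0.8×10⁻⁴ × 0.24 = 0.02112 m
B total: 0.054968 m
Ratio: 0.307488 / 0.054968 ≈ 5.594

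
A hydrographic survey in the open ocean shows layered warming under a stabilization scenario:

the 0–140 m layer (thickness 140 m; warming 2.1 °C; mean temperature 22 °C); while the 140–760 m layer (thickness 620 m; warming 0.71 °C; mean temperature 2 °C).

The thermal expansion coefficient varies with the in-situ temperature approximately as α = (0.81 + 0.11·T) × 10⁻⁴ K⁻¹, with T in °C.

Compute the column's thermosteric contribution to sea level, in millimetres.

140 mm of thermosteric rise

Layer 1: α = (0.81 + 0.11×22)×10⁻⁴ = 3.23×10⁻⁴ K⁻¹
Layer 2: α = (0.81 + 0.11×2)×10⁻⁴ = 1.03×10⁻⁴ K⁻¹
0–140 m: 2.1 × 140 × 3.23×10⁻⁴ = 0.094962 m
620 × 0.71 × 1.03×10⁻⁴ = 0.0453406 m
Δh = 0.094962 + 0.0453406 = 0.1403026 m ≈ 140 mm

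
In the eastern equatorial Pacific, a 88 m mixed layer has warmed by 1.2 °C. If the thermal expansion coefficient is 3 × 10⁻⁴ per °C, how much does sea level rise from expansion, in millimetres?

Δh = αΔT·H = 3×10⁻⁴ × 1.2 × 88 = 0.03168 m

Δh ≈ 31.7 mm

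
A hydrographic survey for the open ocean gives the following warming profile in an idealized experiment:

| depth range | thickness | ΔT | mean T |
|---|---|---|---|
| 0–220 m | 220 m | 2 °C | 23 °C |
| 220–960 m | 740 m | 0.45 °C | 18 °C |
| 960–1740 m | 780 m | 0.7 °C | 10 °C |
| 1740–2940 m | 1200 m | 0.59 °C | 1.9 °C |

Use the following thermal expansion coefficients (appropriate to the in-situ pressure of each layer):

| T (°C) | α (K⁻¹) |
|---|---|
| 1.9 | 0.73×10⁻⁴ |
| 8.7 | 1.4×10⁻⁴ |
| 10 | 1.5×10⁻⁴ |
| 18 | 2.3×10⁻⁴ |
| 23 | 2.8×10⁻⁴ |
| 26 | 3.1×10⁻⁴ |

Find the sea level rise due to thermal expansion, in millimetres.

Δh ≈ 330 mm

Layer 1 at 23 °C → α = 2.8×10⁻⁴ K⁻¹
Layer 2 at 18 °C → α = 2.3×10⁻⁴ K⁻¹
Layer 3 at 10 °C → α = 1.5×10⁻⁴ K⁻¹
Layer 4 at 1.9 °C → α = 0.73×10⁻⁴ K⁻¹
0–220 m: 2.8×10⁻⁴ × 220 × 2 = 0.12320 m
220–960 m: 740 × 2.3×10⁻⁴ × 0.45 = 0.07659 m
Layer 3: 0.7 × 1.5×10⁻⁴ × 780 = 0.08190 m
0.73×10⁻⁴ × 1200 × 0.59 = 0.051684 m
Δh = 0.12320 + 0.07659 + 0.08190 + 0.051684 = 0.333374 m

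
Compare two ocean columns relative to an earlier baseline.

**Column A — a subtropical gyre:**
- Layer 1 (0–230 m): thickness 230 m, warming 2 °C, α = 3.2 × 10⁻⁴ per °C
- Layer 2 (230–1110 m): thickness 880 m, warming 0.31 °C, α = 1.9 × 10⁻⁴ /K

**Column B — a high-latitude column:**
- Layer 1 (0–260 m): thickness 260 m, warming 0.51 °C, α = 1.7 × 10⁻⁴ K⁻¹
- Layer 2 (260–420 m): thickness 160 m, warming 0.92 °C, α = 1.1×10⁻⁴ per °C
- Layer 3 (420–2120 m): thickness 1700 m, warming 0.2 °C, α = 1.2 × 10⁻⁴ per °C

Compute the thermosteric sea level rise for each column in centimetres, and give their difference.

A 230 × 2 × 3.2×10⁻⁴ = 0.14720 m
A 230–1110 m: 880 × 1.9×10⁻⁴ × 0.31 = 0.051832 m
A total: 0.199032 m
B Layer 1: 260 × 1.7×10⁻⁴ × 0.51 = 0.022542 m
B 260–420 m: 1.1×10⁻⁴ × 0.92 × 160 = 0.016192 m
B Layer 3: 1.2×10⁻⁴ × 1700 × 0.2 = 0.04080 m
B total: 0.079534 m
Difference: 0.199032 − 0.079534 = 0.119498 m

A: 19.9 cm; B: 7.95 cm; difference 11.9 cm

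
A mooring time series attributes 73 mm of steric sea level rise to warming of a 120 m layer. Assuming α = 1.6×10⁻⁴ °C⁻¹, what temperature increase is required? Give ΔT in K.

ΔT = Δh/(αH) = 0.073 / (1.6×10⁻⁴ × 120) ≈ 3.802 K

3.8 K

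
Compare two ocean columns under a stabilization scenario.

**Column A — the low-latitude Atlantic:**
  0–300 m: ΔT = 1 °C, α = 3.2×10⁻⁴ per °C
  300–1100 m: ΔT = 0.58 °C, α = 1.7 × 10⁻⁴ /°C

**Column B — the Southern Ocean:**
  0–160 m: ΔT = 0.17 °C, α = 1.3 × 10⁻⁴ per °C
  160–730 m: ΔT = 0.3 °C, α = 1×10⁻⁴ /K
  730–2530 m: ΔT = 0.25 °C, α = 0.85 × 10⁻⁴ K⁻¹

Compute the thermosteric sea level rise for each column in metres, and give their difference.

A Layer 1: 300 × 1 × 3.2×10⁻⁴ = 0.09600 m
A Layer 2: 1.7×10⁻⁴ × 0.58 × 800 = 0.07888 m
A total: 0.17488 m
B 0–160 m: 1.3×10⁻⁴ × 0.17 × 160 = 0.003536 m
B Layer 2: 0.3 × 1×10⁻⁴ × 570 = 0.01710 m
B 730–2530 m: 1800 × 0.25 × 0.85×10⁻⁴ = 0.03825 m
B total: 0.058886 m
Difference: 0.17488 − 0.058886 = 0.115994 m

Δh_A ≈ 0.17 m, Δh_B ≈ 0.059 m; difference ≈ 0.12 m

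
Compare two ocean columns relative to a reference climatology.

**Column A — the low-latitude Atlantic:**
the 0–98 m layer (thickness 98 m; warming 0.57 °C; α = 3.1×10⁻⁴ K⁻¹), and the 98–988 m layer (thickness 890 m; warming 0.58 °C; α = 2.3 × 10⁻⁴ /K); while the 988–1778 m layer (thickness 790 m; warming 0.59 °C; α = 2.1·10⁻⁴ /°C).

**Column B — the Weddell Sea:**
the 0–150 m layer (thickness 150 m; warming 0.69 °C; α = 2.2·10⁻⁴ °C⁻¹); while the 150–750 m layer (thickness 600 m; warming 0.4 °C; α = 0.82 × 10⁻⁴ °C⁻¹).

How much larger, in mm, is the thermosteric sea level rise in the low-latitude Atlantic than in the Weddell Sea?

191 mm larger

A 3.1×10⁻⁴ × 98 × 0.57 = 0.0173166 m
A 2.3×10⁻⁴ × 0.58 × 890 = 0.118726 m
A Layer 3: 0.59 × 790 × 2.1×10⁻⁴ = 0.097881 m
A total: 0.2339236 m
B 0–150 m: 0.69 × 150 × 2.2×10⁻⁴ = 0.02277 m
B 150–750 m: 0.4 × 600 × 0.82×10⁻⁴ = 0.01968 m
B total: 0.04245 m
Difference: 0.2339236 − 0.04245 = 0.1914736 m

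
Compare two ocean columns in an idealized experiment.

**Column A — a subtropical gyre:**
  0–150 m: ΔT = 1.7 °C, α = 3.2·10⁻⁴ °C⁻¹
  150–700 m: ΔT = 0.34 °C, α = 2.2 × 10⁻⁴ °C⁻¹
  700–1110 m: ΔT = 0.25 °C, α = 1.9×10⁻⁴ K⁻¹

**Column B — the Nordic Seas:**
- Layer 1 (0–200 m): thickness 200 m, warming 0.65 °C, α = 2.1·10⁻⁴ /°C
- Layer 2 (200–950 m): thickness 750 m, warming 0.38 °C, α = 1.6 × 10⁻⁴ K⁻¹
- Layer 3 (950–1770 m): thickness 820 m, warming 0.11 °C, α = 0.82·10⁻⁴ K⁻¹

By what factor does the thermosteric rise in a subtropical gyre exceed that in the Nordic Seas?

A 0–150 m: 3.2×10⁻⁴ × 1.7 × 150 = 0.08160 m
A 2.2×10⁻⁴ × 550 × 0.34 = 0.04114 m
A Layer 3: 0.25 × 410 × 1.9×10⁻⁴ = 0.019475 m
A total: 0.142215 m
B 0–200 m: 2.1×10⁻⁴ × 200 × 0.65 = 0.02730 m
B Layer 2: 1.6×10⁻⁴ × 0.38 × 750 = 0.04560 m
B 950–1770 m: 0.82×10⁻⁴ × 0.11 × 820 = 0.0073964 m
B total: 0.0802964 m
Ratio: 0.142215 / 0.0802964 ≈ 1.771

≈ 1.8×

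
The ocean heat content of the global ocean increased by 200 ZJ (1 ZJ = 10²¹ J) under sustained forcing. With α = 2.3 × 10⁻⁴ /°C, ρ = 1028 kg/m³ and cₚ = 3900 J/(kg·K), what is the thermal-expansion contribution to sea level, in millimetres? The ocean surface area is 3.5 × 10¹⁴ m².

about 33 mm

Per unit area: Q = 200×10²¹ / (3.5×10¹⁴) ≈ 5.714×10⁸ J/m²
Δh = αQ/(ρcₚ) = 2.3×10⁻⁴ × 5.714×10⁸ / (1028 × 3900) ≈ 0.03278 m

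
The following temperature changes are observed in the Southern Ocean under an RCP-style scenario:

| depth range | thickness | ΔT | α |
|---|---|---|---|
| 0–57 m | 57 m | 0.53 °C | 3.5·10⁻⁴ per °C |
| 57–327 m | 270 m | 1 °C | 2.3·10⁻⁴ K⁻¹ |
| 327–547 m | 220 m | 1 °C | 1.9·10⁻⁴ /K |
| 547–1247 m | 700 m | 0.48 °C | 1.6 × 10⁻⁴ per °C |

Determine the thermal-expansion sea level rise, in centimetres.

Layer 1: 57 × 3.5×10⁻⁴ × 0.53 = 0.0105735 m
1 × 270 × 2.3×10⁻⁴ = 0.06210 m
327–547 m: 1 × 220 × 1.9×10⁻⁴ = 0.04180 m
547–1247 m: 700 × 0.48 × 1.6×10⁻⁴ = 0.05376 m
Δh = 0.0105735 + 0.06210 + 0.04180 + 0.05376 = 0.1682335 m ≈ 17 cm

Δh = 17 cm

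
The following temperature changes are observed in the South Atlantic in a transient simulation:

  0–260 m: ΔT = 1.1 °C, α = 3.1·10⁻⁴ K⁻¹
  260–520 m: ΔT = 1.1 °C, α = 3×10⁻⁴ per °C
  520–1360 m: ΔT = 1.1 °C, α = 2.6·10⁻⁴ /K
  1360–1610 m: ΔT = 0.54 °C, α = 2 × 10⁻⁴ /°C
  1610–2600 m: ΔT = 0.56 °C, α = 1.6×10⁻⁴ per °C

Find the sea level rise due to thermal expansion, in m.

Layer 1: 260 × 3.1×10⁻⁴ × 1.1 = 0.08866 m
Layer 2: 260 × 1.1 × 3×10⁻⁴ = 0.08580 m
Layer 3: 2.6×10⁻⁴ × 1.1 × 840 = 0.24024 m
1360–1610 m: 250 × 0.54 × 2×10⁻⁴ = 0.02700 m
0.56 × 1.6×10⁻⁴ × 990 = 0.088704 m
Δh = 0.08866 + 0.08580 + 0.24024 + 0.02700 + 0.088704 = 0.530404 m

0.530 m of thermosteric rise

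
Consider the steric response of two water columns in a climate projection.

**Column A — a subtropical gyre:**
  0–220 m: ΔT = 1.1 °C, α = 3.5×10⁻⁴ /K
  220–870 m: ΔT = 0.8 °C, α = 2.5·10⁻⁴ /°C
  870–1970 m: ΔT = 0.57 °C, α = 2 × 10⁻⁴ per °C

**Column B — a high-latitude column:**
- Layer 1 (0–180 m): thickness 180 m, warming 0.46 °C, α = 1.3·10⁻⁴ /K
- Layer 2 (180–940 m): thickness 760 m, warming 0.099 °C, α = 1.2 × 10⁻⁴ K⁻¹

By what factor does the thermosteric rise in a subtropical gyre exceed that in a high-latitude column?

17

A 0–220 m: 3.5×10⁻⁴ × 220 × 1.1 = 0.08470 m
A 650 × 2.5×10⁻⁴ × 0.8 = 0.13000 m
A 0.57 × 1100 × 2×10⁻⁴ = 0.12540 m
A total: 0.34010 m
B 0–180 m: 0.46 × 1.3×10⁻⁴ × 180 = 0.010764 m
B 180–940 m: 1.2×10⁻⁴ × 0.099 × 760 = 0.0090288 m
B total: 0.0197928 m
Ratio: 0.34010 / 0.0197928 ≈ 17.18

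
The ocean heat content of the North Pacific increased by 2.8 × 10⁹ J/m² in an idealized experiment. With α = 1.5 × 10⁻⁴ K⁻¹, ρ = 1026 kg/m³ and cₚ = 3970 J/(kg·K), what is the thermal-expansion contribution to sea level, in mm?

Δh = αQ/(ρcₚ) = 1.5×10⁻⁴ × 2.8×10⁹ / (1026 × 3970) ≈ 0.10311 m

103 mm of thermosteric rise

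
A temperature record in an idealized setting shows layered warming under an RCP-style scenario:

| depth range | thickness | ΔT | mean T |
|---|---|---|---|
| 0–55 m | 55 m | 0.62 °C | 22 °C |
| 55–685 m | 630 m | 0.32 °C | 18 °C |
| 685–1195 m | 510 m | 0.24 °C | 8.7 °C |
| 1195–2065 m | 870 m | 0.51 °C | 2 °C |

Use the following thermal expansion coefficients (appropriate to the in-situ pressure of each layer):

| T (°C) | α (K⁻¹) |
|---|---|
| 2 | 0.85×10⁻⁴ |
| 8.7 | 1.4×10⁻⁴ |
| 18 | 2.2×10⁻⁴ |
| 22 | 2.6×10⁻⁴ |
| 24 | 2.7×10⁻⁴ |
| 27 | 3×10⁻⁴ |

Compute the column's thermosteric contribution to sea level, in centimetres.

Δh = 10.8 cm

Layer 1 at 22 °C → α = 2.6×10⁻⁴ K⁻¹
Layer 2 at 18 °C → α = 2.2×10⁻⁴ K⁻¹
Layer 3 at 8.7 °C → α = 1.4×10⁻⁴ K⁻¹
Layer 4 at 2 °C → α = 0.85×10⁻⁴ K⁻¹
0.62 × 55 × 2.6×10⁻⁴ = 0.008866 m
55–685 m: 630 × 0.32 × 2.2×10⁻⁴ = 0.044352 m
Layer 3: 0.24 × 510 × 1.4×10⁻⁴ = 0.017136 m
0.85×10⁻⁴ × 0.51 × 870 = 0.0377145 m
Δh = 0.008866 + 0.044352 + 0.017136 + 0.0377145 = 0.1080685 m ≈ 10.8 cm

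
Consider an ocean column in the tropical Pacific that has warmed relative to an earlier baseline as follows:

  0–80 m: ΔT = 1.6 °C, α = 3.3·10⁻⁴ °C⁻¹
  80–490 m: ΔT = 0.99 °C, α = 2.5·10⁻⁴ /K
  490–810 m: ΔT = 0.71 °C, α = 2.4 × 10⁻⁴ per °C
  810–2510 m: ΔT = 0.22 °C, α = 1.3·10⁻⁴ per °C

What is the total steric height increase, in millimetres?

Layer 1: 3.3×10⁻⁴ × 80 × 1.6 = 0.04224 m
Layer 2: 2.5×10⁻⁴ × 0.99 × 410 = 0.101475 m
490–810 m: 2.4×10⁻⁴ × 320 × 0.71 = 0.054528 m
810–2510 m: 1.3×10⁻⁴ × 0.22 × 1700 = 0.04862 m
Δh = 0.04224 + 0.101475 + 0.054528 + 0.04862 = 0.246863 m

Δh ≈ 247 mm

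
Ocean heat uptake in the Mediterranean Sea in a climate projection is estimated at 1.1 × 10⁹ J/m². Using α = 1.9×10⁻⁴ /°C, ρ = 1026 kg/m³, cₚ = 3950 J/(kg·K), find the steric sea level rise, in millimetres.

Δh = 52 mm

Δh = αQ/(ρcₚ) = 1.9×10⁻⁴ × 1.1×10⁹ / (1026 × 3950) ≈ 0.051571 m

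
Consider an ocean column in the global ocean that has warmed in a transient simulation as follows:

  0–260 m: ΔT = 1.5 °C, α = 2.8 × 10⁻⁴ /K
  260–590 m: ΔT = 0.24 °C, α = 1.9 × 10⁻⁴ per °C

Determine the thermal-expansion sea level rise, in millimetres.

Layer 1: 2.8×10⁻⁴ × 1.5 × 260 = 0.10920 m
0.24 × 1.9×10⁻⁴ × 330 = 0.015048 m
Δh = 0.10920 + 0.015048 = 0.124248 m ≈ 120 mm

Δh = 120 mm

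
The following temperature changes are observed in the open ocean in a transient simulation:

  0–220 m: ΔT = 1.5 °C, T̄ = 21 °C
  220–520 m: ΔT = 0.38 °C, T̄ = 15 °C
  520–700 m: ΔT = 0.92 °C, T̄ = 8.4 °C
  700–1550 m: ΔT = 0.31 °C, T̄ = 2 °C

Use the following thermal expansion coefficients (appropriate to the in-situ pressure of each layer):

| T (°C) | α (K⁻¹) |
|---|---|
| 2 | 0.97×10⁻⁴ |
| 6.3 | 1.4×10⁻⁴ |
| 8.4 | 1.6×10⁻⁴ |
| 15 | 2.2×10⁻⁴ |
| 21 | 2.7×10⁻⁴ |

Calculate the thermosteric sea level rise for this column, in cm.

Δh ≈ 16.6 cm

Layer 1 at 21 °C → α = 2.7×10⁻⁴ K⁻¹
Layer 2 at 15 °C → α = 2.2×10⁻⁴ K⁻¹
Layer 3 at 8.4 °C → α = 1.6×10⁻⁴ K⁻¹
Layer 4 at 2 °C → α = 0.97×10⁻⁴ K⁻¹
Layer 1: 1.5 × 220 × 2.7×10⁻⁴ = 0.08910 m
220–520 m: 300 × 0.38 × 2.2×10⁻⁴ = 0.02508 m
520–700 m: 180 × 1.6×10⁻⁴ × 0.92 = 0.026496 m
700–1550 m: 850 × 0.97×10⁻⁴ × 0.31 = 0.0255595 m
Δh = 0.08910 + 0.02508 + 0.026496 + 0.0255595 = 0.1662355 m ≈ 16.6 cm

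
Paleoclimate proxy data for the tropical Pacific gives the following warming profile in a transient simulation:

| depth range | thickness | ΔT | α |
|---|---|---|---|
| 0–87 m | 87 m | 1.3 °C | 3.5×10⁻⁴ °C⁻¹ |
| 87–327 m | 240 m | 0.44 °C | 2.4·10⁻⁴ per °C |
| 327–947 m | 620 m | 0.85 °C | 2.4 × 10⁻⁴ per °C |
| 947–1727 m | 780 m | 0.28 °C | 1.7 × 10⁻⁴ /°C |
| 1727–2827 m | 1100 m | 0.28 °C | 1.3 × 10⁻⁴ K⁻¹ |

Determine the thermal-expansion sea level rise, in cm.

about 26.9 cm

Layer 1: 3.5×10⁻⁴ × 87 × 1.3 = 0.039585 m
0.44 × 2.4×10⁻⁴ × 240 = 0.025344 m
620 × 0.85 × 2.4×10⁻⁴ = 0.12648 m
947–1727 m: 780 × 0.28 × 1.7×10⁻⁴ = 0.037128 m
Layer 5: 1.3×10⁻⁴ × 1100 × 0.28 = 0.04004 m
Δh = 0.039585 + 0.025344 + 0.12648 + 0.037128 + 0.04004 = 0.268577 m ≈ 26.9 cm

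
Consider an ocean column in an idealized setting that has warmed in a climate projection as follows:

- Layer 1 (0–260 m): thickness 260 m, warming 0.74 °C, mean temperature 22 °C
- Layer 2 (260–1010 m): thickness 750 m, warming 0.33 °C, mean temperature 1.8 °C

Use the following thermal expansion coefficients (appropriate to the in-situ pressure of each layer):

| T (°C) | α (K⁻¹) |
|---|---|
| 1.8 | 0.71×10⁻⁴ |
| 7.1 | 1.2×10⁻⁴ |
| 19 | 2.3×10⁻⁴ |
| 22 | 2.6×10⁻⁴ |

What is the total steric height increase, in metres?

Layer 1 at 22 °C → α = 2.6×10⁻⁴ K⁻¹
Layer 2 at 1.8 °C → α = 0.71×10⁻⁴ K⁻¹
0.74 × 2.6×10⁻⁴ × 260 = 0.050024 m
260–1010 m: 0.71×10⁻⁴ × 0.33 × 750 = 0.0175725 m
Δh = 0.050024 + 0.0175725 = 0.0675965 m

0.0676 m of thermosteric rise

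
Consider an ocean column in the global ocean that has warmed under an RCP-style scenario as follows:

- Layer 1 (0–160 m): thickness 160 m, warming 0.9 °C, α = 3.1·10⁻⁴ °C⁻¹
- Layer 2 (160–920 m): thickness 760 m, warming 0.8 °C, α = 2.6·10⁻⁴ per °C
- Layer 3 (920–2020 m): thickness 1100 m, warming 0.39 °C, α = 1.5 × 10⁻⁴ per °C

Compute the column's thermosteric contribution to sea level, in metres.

Layer 1: 3.1×10⁻⁴ × 160 × 0.9 = 0.04464 m
Layer 2: 0.8 × 2.6×10⁻⁴ × 760 = 0.15808 m
920–2020 m: 1100 × 1.5×10⁻⁴ × 0.39 = 0.06435 m
Δh = 0.04464 + 0.15808 + 0.06435 = 0.26707 m ≈ 0.267 m

0.267 m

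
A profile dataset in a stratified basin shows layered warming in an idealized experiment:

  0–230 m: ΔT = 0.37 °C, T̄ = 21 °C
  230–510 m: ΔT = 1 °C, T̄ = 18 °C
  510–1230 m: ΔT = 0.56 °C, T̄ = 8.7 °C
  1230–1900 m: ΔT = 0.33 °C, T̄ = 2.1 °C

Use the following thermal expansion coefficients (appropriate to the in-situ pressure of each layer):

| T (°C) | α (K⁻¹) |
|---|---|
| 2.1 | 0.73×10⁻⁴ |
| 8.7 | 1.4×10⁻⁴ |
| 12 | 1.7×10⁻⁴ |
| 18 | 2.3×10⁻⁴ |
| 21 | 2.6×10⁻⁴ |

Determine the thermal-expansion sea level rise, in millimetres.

Layer 1 at 21 °C → α = 2.6×10⁻⁴ K⁻¹
Layer 2 at 18 °C → α = 2.3×10⁻⁴ K⁻¹
Layer 3 at 8.7 °C → α = 1.4×10⁻⁴ K⁻¹
Layer 4 at 2.1 °C → α = 0.73×10⁻⁴ K⁻¹
0–230 m: 230 × 0.37 × 2.6×10⁻⁴ = 0.022126 m
2.3×10⁻⁴ × 1 × 280 = 0.06440 m
510–1230 m: 1.4×10⁻⁴ × 720 × 0.56 = 0.056448 m
Layer 4: 0.33 × 0.73×10⁻⁴ × 670 = 0.0161403 m
Δh = 0.022126 + 0.06440 + 0.056448 + 0.0161403 = 0.1591143 m ≈ 159 mm

about 159 mm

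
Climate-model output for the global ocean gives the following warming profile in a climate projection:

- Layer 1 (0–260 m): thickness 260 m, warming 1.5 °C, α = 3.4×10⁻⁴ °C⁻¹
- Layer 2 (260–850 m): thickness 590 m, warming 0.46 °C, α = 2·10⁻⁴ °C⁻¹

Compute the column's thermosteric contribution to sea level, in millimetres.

Layer 1: 3.4×10⁻⁴ × 1.5 × 260 = 0.13260 m
260–850 m: 590 × 2×10⁻⁴ × 0.46 = 0.05428 m
Δh = 0.13260 + 0.05428 = 0.18688 m

Δh = 187 mm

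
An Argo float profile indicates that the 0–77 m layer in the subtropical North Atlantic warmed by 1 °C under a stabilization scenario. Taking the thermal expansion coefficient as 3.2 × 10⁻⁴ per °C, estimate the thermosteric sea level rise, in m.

Δh = αΔT·H = 3.2×10⁻⁴ × 1 × 77 = 0.02464 m

Δh ≈ 0.0246 m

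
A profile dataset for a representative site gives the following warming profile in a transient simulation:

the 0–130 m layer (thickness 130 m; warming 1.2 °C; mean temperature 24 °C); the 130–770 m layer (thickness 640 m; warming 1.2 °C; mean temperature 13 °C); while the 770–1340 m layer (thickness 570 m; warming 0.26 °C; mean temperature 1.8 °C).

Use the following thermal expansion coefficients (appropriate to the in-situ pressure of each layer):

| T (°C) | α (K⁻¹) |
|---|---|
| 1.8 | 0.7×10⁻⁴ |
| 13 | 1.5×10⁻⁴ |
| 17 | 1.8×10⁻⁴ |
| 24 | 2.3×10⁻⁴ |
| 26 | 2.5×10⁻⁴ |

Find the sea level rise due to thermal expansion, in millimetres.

160 mm

Layer 1 at 24 °C → α = 2.3×10⁻⁴ K⁻¹
Layer 2 at 13 °C → α = 1.5×10⁻⁴ K⁻¹
Layer 3 at 1.8 °C → α = 0.7×10⁻⁴ K⁻¹
Layer 1: 1.2 × 130 × 2.3×10⁻⁴ = 0.03588 m
1.5×10⁻⁴ × 640 × 1.2 = 0.11520 m
770–1340 m: 0.26 × 0.7×10⁻⁴ × 570 = 0.010374 m
Δh = 0.03588 + 0.11520 + 0.010374 = 0.161454 m ≈ 160 mm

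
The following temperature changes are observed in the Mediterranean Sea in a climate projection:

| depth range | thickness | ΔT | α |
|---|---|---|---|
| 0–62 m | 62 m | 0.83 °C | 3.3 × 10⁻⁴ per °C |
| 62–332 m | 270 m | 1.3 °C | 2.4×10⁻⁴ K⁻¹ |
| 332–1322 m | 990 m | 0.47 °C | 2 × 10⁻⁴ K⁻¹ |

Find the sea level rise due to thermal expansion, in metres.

62 × 3.3×10⁻⁴ × 0.83 = 0.0169818 m
2.4×10⁻⁴ × 270 × 1.3 = 0.08424 m
332–1322 m: 0.47 × 2×10⁻⁴ × 990 = 0.09306 m
Δh = 0.0169818 + 0.08424 + 0.09306 = 0.1942818 m ≈ 0.19 m

0.19 m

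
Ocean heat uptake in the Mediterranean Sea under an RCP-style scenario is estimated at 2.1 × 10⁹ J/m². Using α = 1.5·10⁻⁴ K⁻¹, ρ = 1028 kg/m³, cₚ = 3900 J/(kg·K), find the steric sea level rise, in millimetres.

Δh = αQ/(ρcₚ) = 1.5×10⁻⁴ × 2.1×10⁹ / (1028 × 3900) ≈ 0.078569 m

79 mm of thermosteric rise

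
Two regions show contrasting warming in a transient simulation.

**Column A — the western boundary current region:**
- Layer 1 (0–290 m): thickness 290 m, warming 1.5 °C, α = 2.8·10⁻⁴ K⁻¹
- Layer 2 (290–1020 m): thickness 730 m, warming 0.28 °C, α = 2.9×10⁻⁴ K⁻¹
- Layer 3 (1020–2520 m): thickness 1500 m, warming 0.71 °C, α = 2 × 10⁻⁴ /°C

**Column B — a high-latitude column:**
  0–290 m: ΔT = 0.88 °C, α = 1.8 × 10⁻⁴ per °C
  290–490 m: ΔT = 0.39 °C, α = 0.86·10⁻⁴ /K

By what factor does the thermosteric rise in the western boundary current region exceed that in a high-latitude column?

A Layer 1: 1.5 × 290 × 2.8×10⁻⁴ = 0.12180 m
A 290–1020 m: 2.9×10⁻⁴ × 730 × 0.28 = 0.059276 m
A 1020–2520 m: 1500 × 0.71 × 2×10⁻⁴ = 0.21300 m
A total: 0.394076 m
B Layer 1: 290 × 0.88 × 1.8×10⁻⁴ = 0.045936 m
B 200 × 0.86×10⁻⁴ × 0.39 = 0.006708 m
B total: 0.052644 m
Ratio: 0.394076 / 0.052644 ≈ 7.486

7.49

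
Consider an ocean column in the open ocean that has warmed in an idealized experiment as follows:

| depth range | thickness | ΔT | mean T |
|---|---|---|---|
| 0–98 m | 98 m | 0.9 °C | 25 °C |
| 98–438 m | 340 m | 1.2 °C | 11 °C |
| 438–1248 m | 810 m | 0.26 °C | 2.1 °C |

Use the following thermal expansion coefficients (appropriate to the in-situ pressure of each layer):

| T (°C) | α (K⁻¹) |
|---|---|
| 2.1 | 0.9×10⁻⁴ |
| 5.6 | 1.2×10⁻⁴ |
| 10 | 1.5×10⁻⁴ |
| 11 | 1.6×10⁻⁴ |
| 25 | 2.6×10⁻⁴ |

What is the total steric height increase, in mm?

Δh ≈ 110 mm

Layer 1 at 25 °C → α = 2.6×10⁻⁴ K⁻¹
Layer 2 at 11 °C → α = 1.6×10⁻⁴ K⁻¹
Layer 3 at 2.1 °C → α = 0.9×10⁻⁴ K⁻¹
Layer 1: 2.6×10⁻⁴ × 98 × 0.9 = 0.022932 m
98–438 m: 1.6×10⁻⁴ × 1.2 × 340 = 0.06528 m
438–1248 m: 0.26 × 0.9×10⁻⁴ × 810 = 0.018954 m
Δh = 0.022932 + 0.06528 + 0.018954 = 0.107166 m ≈ 110 mm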